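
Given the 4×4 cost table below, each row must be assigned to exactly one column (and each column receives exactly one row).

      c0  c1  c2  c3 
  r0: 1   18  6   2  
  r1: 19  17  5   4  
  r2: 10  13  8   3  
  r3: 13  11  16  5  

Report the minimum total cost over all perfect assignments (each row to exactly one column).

Minimum assignment cost: 20

optimal assignment: row0→col0 (cost 1), row1→col2 (cost 5), row2→col3 (cost 3), row3→col1 (cost 11)
total = 1 + 5 + 3 + 11 = 20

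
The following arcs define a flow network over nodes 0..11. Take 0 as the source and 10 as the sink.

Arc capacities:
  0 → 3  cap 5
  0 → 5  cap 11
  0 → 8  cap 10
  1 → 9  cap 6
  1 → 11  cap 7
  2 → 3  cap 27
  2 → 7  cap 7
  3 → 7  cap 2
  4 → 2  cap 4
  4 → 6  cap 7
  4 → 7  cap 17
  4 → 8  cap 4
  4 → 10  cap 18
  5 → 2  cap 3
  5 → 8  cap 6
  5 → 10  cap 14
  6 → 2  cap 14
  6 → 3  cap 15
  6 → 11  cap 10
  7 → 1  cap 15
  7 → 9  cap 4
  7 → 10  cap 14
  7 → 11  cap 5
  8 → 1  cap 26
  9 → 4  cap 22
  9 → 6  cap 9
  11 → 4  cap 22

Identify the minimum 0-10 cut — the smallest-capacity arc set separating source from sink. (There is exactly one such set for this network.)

Min-cut arcs: {(0,5), (0,8), (3,7)} (total capacity 23)

augment #1: 0→5→10 push 11
augment #2: 0→3→7→10 push 2
augment #3: 0→8→1→9→4→10 push 6
augment #4: 0→8→1→11→4→10 push 4
max flow = 23; residual-reachable set from 0 gives S-side
cut edges (S→T): {(0,5), (0,8), (3,7)} total cap 23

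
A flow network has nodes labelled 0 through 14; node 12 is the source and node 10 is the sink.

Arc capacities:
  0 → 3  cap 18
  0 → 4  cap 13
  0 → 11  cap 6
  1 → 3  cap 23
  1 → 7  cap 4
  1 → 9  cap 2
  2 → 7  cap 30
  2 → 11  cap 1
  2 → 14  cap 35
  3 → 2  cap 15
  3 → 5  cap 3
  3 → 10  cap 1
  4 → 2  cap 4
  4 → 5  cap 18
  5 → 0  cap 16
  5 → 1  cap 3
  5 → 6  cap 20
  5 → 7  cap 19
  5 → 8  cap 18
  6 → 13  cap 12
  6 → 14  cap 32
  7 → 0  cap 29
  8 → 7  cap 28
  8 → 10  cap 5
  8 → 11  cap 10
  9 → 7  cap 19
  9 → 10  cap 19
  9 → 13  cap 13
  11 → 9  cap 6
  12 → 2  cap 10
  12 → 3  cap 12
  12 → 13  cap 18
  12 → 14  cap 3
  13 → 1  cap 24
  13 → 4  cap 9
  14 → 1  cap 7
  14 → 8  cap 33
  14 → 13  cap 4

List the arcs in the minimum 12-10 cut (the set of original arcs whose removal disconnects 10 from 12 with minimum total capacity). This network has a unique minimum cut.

Min-cut arcs: {(1,9), (3,10), (8,10), (11,9)} (total capacity 14)

augment #1: 12→3→10 push 1
augment #2: 12→14→8→10 push 3
augment #3: 12→2→11→9→10 push 1
augment #4: 12→2→14→8→10 push 2
augment #5: 12→13→1→9→10 push 2
augment #6: 12→2→7→0→11→9→10 push 5
max flow = 14; residual-reachable set from 12 gives S-side
cut edges (S→T): {(1,9), (3,10), (8,10), (11,9)} total cap 14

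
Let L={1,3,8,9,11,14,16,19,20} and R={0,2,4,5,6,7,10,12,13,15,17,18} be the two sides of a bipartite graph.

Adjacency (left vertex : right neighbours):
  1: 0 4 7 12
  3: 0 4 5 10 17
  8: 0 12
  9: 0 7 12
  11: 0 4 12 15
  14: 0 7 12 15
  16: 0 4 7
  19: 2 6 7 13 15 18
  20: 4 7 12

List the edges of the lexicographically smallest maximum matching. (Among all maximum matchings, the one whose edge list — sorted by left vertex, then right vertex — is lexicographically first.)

|M| = 7 (so the lex-smallest maximum matching has 7 edges)
process left vertices in ascending order; for each, take the smallest-labelled available neighbour that still permits 7 edges overall, or leave it unmatched if none does
lex-smallest matching: {1-0, 3-5, 8-12, 9-7, 11-4, 14-15, 19-2}

Lex-smallest maximum matching: {(1,0), (3,5), (8,12), (9,7), (11,4), (14,15), (19,2)}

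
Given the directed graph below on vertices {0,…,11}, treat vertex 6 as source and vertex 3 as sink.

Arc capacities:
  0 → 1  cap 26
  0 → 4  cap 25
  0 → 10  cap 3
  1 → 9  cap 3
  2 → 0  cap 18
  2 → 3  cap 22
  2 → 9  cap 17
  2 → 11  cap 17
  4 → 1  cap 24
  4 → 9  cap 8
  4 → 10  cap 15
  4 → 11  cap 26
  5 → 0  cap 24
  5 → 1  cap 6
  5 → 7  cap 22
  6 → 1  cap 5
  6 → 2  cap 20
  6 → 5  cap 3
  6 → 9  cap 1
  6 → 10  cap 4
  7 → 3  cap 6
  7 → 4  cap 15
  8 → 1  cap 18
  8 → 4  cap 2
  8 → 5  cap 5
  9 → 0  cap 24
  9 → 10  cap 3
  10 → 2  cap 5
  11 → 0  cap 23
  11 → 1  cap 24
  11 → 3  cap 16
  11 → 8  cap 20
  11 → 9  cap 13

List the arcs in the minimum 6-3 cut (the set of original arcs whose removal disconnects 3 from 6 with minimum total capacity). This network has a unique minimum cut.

augment #1: 6→2→3 push 20
augment #2: 6→5→7→3 push 3
augment #3: 6→10→2→3 push 2
augment #4: 6→10→2→11→3 push 2
augment #5: 6→9→0→4→11→3 push 1
augment #6: 6→1→9→0→4→11→3 push 3
max flow = 31; residual-reachable set from 6 gives S-side
cut edges (S→T): {(1,9), (6,2), (6,5), (6,9), (6,10)} total cap 31

Min-cut arcs: {(1,9), (6,2), (6,5), (6,9), (6,10)} (total capacity 31)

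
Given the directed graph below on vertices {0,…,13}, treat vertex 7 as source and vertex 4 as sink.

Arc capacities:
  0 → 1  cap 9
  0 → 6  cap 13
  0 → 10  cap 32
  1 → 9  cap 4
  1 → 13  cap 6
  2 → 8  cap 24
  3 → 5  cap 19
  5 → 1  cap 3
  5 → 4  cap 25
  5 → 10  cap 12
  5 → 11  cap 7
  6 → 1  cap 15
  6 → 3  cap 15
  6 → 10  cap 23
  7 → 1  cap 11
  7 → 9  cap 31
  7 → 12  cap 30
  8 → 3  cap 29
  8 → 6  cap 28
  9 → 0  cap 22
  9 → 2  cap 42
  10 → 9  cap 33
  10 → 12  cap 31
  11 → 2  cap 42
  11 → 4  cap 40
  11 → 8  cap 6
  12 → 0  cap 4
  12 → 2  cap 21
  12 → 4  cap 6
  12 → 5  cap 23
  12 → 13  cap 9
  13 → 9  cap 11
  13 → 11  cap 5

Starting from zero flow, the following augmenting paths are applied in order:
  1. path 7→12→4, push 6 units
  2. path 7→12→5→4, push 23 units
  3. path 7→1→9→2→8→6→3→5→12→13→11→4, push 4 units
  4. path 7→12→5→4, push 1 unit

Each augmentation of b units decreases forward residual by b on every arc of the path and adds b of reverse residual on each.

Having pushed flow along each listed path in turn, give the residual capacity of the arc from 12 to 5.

after path 1 (7→12→4, push 6): res(12,5)=23
after path 2 (7→12→5→4, push 23): res(12,5)=0
after path 3 (7→1→9→2→8→6→3→5→12→13→11→4, push 4): res(12,5)=4
after path 4 (7→12→5→4, push 1): res(12,5)=3

Residual capacity of (12,5): 3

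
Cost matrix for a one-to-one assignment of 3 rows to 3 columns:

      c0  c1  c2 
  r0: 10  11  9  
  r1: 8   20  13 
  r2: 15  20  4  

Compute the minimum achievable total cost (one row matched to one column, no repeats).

optimal assignment: row0→col1 (cost 11), row1→col0 (cost 8), row2→col2 (cost 4)
total = 11 + 8 + 4 = 23

Minimum assignment cost: 23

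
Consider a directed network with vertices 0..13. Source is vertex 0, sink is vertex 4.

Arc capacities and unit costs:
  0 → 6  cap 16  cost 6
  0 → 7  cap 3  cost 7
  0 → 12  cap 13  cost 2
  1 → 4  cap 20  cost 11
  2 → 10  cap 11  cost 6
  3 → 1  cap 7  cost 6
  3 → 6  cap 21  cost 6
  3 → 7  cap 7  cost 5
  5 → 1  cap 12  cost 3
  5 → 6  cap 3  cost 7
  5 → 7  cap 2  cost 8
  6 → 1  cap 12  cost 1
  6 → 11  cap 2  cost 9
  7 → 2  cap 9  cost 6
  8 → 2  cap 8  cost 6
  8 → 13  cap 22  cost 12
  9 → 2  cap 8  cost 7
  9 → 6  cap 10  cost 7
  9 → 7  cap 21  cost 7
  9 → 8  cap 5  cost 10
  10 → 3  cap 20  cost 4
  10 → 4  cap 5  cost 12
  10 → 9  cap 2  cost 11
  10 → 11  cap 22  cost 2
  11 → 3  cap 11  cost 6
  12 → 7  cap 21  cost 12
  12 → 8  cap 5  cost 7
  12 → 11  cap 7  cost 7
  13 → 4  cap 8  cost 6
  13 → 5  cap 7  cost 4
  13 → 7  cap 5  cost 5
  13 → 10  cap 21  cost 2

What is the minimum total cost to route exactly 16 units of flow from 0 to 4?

shortest-cost path #1: 0→6→1→4 push 12 @ unit cost 18 (adds 216)
shortest-cost path #2: 0→12→8→13→4 push 4 @ unit cost 27 (adds 108)
total cost = 324

Minimum cost for 16 units: 324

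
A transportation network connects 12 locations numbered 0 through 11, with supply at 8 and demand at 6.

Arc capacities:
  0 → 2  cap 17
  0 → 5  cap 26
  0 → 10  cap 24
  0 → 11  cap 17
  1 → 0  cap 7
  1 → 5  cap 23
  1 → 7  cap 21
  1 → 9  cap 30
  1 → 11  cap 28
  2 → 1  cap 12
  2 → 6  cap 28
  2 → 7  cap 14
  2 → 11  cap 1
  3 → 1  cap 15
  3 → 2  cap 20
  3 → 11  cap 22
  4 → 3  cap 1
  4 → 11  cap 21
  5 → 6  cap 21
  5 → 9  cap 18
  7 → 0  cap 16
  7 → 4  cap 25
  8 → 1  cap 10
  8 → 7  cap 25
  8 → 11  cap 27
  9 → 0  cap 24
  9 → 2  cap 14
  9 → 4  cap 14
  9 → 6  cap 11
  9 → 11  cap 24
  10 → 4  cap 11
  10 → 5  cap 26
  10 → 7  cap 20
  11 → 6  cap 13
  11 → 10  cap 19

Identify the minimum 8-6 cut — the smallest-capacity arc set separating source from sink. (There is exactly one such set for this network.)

augment #1: 8→11→6 push 13
augment #2: 8→1→5→6 push 10
augment #3: 8→7→0→2→6 push 16
augment #4: 8→11→10→5→6 push 11
augment #5: 8→7→4→3→2→6 push 1
augment #6: 8→11→10→5→9→6 push 3
augment #7: 8→7→4→11→10→5→9→6 push 5
max flow = 59; residual-reachable set from 8 gives S-side
cut edges (S→T): {(4,3), (7,0), (8,1), (11,6), (11,10)} total cap 59

Min-cut arcs: {(4,3), (7,0), (8,1), (11,6), (11,10)} (total capacity 59)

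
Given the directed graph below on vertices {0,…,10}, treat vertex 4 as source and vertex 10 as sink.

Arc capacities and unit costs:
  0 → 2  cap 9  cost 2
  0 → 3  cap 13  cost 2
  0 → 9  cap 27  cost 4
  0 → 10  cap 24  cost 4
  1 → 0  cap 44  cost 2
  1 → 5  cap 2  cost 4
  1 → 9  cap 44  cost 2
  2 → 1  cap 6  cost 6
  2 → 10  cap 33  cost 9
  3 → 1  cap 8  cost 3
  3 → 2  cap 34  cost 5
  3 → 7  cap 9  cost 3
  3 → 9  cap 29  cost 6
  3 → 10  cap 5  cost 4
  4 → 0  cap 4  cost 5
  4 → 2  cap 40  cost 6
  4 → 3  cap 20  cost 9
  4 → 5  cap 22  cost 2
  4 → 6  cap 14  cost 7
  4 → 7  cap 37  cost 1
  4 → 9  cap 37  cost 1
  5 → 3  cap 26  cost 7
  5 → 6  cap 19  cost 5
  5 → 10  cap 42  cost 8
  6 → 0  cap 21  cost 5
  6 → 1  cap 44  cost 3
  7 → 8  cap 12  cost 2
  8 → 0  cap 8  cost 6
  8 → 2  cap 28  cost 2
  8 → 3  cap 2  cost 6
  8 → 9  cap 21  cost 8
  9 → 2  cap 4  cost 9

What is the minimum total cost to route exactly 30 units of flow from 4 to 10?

shortest-cost path #1: 4→0→10 push 4 @ unit cost 9 (adds 36)
shortest-cost path #2: 4→5→10 push 22 @ unit cost 10 (adds 220)
shortest-cost path #3: 4→7→8→0→10 push 4 @ unit cost 13 (adds 52)
total cost = 308

Minimum cost for 30 units: 308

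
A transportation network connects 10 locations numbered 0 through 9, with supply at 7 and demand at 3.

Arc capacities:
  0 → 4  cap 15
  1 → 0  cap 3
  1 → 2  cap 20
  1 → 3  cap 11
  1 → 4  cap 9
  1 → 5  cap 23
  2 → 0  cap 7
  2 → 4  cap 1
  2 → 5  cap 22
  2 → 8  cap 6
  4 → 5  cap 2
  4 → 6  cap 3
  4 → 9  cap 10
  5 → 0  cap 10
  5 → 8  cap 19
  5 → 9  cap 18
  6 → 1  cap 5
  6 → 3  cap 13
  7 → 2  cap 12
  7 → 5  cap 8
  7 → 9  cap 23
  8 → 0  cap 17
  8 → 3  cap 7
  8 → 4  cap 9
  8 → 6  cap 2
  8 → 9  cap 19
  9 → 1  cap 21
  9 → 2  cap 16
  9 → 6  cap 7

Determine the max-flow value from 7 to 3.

Maximum flow value: 30

augment #1: 7→2→8→3 bottleneck 6, total now 6
augment #2: 7→5→8→3 bottleneck 1, total now 7
augment #3: 7→9→1→3 bottleneck 11, total now 18
augment #4: 7→9→6→3 bottleneck 7, total now 25
augment #5: 7→2→4→6→3 bottleneck 1, total now 26
augment #6: 7→5→8→6→3 bottleneck 2, total now 28
augment #7: 7→2→0→4→6→3 bottleneck 2, total now 30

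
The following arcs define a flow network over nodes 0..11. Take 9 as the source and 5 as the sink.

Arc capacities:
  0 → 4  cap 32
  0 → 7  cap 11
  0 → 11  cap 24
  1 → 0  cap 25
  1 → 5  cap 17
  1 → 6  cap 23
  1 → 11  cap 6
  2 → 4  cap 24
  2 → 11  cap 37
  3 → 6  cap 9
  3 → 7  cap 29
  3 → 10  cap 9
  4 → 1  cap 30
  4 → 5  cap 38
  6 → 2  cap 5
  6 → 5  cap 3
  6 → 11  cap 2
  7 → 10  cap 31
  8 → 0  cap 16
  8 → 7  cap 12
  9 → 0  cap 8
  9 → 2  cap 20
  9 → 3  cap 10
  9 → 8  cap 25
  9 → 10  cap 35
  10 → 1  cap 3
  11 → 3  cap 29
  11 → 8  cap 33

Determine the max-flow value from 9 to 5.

augment #1: 9→0→4→5 bottleneck 8, total now 8
augment #2: 9→2→4→5 bottleneck 20, total now 28
augment #3: 9→3→6→5 bottleneck 3, total now 31
augment #4: 9→10→1→5 bottleneck 3, total now 34
augment #5: 9→8→0→4→5 bottleneck 10, total now 44
augment #6: 9→8→0→4→1→5 bottleneck 6, total now 50
augment #7: 9→3→6→2→4→1→5 bottleneck 4, total now 54

Maximum flow value: 54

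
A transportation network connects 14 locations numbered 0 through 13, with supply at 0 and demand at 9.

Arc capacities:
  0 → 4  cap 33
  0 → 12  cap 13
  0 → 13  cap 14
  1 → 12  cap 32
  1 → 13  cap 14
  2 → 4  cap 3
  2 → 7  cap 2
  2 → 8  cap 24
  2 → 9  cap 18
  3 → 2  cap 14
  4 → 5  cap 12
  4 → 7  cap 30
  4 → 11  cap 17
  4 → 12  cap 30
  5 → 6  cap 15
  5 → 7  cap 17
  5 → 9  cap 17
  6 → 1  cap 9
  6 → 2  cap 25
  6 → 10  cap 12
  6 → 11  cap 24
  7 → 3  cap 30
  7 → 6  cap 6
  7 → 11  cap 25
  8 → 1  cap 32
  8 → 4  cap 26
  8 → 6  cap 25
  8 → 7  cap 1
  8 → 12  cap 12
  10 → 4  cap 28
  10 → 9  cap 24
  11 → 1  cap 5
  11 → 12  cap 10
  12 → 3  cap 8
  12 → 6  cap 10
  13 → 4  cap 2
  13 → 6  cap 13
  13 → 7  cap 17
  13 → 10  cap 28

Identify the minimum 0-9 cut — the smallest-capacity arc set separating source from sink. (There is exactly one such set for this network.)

augment #1: 0→4→5→9 push 12
augment #2: 0→13→10→9 push 14
augment #3: 0→12→3→2→9 push 8
augment #4: 0→12→6→2→9 push 5
augment #5: 0→4→7→3→2→9 push 5
augment #6: 0→4→7→6→10→9 push 6
augment #7: 0→4→12→6→10→9 push 4
max flow = 54; residual-reachable set from 0 gives S-side
cut edges (S→T): {(2,9), (4,5), (10,9)} total cap 54

Min-cut arcs: {(2,9), (4,5), (10,9)} (total capacity 54)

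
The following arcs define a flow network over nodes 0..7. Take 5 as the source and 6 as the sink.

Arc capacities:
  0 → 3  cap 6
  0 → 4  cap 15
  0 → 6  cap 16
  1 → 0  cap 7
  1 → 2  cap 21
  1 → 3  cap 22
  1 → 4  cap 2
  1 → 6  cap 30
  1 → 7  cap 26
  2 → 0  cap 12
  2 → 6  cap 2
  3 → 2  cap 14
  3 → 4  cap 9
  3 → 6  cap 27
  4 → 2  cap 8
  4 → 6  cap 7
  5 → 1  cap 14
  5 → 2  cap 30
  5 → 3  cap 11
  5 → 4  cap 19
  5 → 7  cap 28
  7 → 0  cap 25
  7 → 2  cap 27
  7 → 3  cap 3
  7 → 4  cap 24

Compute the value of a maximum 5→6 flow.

augment #1: 5→1→6 bottleneck 14, total now 14
augment #2: 5→2→6 bottleneck 2, total now 16
augment #3: 5→3→6 bottleneck 11, total now 27
augment #4: 5→4→6 bottleneck 7, total now 34
augment #5: 5→2→0→6 bottleneck 12, total now 46
augment #6: 5→7→0→6 bottleneck 4, total now 50
augment #7: 5→7→3→6 bottleneck 3, total now 53
augment #8: 5→7→0→3→6 bottleneck 6, total now 59

Maximum flow value: 59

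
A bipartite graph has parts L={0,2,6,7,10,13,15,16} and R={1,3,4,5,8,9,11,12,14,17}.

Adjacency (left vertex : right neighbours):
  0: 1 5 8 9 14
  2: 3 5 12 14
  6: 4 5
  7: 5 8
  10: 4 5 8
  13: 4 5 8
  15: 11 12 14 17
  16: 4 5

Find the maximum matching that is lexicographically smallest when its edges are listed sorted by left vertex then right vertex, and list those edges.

|M| = 6 (so the lex-smallest maximum matching has 6 edges)
process left vertices in ascending order; for each, take the smallest-labelled available neighbour that still permits 6 edges overall, or leave it unmatched if none does
lex-smallest matching: {0-1, 2-3, 6-4, 7-5, 10-8, 15-11}

Lex-smallest maximum matching: {(0,1), (2,3), (6,4), (7,5), (10,8), (15,11)}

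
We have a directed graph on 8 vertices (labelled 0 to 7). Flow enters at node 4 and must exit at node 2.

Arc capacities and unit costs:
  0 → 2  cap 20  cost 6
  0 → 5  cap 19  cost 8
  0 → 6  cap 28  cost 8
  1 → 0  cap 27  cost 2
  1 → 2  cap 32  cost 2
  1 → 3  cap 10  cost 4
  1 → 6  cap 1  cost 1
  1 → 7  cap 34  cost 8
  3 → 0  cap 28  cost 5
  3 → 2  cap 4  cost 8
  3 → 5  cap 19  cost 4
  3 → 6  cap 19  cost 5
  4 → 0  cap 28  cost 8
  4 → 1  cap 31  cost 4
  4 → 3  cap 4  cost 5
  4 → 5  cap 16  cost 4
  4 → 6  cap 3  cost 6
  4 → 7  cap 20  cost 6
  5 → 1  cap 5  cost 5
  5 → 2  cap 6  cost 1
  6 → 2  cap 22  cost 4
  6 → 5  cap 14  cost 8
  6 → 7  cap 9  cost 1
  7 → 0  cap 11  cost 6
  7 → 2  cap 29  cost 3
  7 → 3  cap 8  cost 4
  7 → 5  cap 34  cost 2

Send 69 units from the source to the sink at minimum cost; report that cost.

Minimum cost for 69 units: 545

shortest-cost path #1: 4→5→2 push 6 @ unit cost 5 (adds 30)
shortest-cost path #2: 4→1→2 push 31 @ unit cost 6 (adds 186)
shortest-cost path #3: 4→7→2 push 20 @ unit cost 9 (adds 180)
shortest-cost path #4: 4→6→2 push 3 @ unit cost 10 (adds 30)
shortest-cost path #5: 4→5→1→2 push 1 @ unit cost 11 (adds 11)
shortest-cost path #6: 4→3→2 push 4 @ unit cost 13 (adds 52)
shortest-cost path #7: 4→0→2 push 4 @ unit cost 14 (adds 56)
total cost = 545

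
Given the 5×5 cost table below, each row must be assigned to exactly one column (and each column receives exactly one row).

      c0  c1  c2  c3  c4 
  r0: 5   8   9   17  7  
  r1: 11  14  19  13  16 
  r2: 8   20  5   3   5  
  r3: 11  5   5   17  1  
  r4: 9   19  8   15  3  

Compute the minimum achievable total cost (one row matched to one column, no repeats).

Minimum assignment cost: 30

one of 2 optimal assignments: row0→col0 (cost 5), row1→col1 (cost 14), row2→col3 (cost 3), row3→col2 (cost 5), row4→col4 (cost 3)
total = 5 + 14 + 3 + 5 + 3 = 30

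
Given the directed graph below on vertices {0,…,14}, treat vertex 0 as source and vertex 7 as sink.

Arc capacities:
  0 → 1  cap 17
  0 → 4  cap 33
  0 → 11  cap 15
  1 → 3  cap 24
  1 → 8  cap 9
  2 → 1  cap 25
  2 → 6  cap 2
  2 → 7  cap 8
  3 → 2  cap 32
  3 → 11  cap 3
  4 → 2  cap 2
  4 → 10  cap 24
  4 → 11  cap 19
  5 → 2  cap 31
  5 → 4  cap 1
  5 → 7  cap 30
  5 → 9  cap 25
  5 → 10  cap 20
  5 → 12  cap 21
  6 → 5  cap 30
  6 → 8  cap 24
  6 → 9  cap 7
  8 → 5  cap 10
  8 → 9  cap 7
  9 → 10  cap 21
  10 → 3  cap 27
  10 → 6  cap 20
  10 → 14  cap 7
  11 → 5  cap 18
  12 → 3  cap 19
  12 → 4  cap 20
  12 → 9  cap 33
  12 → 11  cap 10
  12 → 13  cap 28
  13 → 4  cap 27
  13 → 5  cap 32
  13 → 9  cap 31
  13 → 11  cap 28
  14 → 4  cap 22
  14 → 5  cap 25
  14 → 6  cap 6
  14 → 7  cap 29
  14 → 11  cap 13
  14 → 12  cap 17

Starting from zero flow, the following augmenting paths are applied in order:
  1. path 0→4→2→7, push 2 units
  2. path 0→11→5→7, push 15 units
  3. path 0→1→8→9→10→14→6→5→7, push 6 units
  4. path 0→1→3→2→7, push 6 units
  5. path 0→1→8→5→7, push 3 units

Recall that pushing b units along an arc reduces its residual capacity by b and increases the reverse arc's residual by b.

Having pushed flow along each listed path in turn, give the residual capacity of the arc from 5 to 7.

after path 1 (0→4→2→7, push 2): res(5,7)=30
after path 2 (0→11→5→7, push 15): res(5,7)=15
after path 3 (0→1→8→9→10→14→6→5→7, push 6): res(5,7)=9
after path 4 (0→1→3→2→7, push 6): res(5,7)=9
after path 5 (0→1→8→5→7, push 3): res(5,7)=6

Residual capacity of (5,7): 6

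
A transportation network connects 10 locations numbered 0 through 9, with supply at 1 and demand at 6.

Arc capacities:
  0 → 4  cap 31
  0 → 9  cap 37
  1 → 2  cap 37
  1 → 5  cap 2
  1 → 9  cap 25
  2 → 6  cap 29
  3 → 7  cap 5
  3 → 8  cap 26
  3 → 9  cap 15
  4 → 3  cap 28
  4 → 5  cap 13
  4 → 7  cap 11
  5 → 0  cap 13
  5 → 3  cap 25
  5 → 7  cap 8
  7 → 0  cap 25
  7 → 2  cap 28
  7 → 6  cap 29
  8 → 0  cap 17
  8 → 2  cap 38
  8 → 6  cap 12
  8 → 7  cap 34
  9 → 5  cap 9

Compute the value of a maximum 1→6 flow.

augment #1: 1→2→6 bottleneck 29, total now 29
augment #2: 1→5→7→6 bottleneck 2, total now 31
augment #3: 1→9→5→7→6 bottleneck 6, total now 37
augment #4: 1→9→5→3→7→6 bottleneck 3, total now 40

Maximum flow value: 40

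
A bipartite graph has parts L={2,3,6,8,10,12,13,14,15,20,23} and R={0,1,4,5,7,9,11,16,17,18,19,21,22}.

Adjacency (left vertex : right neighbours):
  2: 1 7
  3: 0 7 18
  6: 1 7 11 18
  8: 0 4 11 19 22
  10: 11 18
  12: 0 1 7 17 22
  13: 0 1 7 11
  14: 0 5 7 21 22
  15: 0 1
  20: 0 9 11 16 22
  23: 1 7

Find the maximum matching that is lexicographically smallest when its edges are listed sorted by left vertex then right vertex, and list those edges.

|M| = 9 (so the lex-smallest maximum matching has 9 edges)
process left vertices in ascending order; for each, take the smallest-labelled available neighbour that still permits 9 edges overall, or leave it unmatched if none does
lex-smallest matching: {2-1, 3-0, 6-7, 8-4, 10-18, 12-17, 13-11, 14-5, 20-9}

Lex-smallest maximum matching: {(2,1), (3,0), (6,7), (8,4), (10,18), (12,17), (13,11), (14,5), (20,9)}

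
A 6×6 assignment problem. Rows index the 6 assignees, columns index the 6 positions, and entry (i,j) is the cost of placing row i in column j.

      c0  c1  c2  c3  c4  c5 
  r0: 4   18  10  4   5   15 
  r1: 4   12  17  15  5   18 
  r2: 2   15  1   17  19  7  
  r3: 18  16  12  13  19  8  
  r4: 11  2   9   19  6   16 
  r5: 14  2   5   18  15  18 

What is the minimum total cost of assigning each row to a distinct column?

Minimum assignment cost: 25

optimal assignment: row0→col3 (cost 4), row1→col0 (cost 4), row2→col2 (cost 1), row3→col5 (cost 8), row4→col4 (cost 6), row5→col1 (cost 2)
total = 4 + 4 + 1 + 8 + 6 + 2 = 25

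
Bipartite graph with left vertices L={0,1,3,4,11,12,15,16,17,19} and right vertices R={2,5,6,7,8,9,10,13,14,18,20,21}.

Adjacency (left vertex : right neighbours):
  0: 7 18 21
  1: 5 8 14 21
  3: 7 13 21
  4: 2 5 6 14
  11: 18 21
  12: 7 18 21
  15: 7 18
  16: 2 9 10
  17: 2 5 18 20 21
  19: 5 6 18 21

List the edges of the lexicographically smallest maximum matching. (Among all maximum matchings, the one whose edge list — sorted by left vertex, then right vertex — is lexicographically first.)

Lex-smallest maximum matching: {(0,7), (1,5), (3,13), (4,2), (11,18), (12,21), (16,9), (17,20), (19,6)}

|M| = 9 (so the lex-smallest maximum matching has 9 edges)
process left vertices in ascending order; for each, take the smallest-labelled available neighbour that still permits 9 edges overall, or leave it unmatched if none does
lex-smallest matching: {0-7, 1-5, 3-13, 4-2, 11-18, 12-21, 16-9, 17-20, 19-6}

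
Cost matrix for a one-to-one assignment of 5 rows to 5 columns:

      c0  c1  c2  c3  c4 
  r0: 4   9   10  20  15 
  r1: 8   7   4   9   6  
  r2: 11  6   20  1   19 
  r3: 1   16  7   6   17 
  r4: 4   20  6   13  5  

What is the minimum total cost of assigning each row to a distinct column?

Minimum assignment cost: 20

optimal assignment: row0→col1 (cost 9), row1→col2 (cost 4), row2→col3 (cost 1), row3→col0 (cost 1), row4→col4 (cost 5)
total = 9 + 4 + 1 + 1 + 5 = 20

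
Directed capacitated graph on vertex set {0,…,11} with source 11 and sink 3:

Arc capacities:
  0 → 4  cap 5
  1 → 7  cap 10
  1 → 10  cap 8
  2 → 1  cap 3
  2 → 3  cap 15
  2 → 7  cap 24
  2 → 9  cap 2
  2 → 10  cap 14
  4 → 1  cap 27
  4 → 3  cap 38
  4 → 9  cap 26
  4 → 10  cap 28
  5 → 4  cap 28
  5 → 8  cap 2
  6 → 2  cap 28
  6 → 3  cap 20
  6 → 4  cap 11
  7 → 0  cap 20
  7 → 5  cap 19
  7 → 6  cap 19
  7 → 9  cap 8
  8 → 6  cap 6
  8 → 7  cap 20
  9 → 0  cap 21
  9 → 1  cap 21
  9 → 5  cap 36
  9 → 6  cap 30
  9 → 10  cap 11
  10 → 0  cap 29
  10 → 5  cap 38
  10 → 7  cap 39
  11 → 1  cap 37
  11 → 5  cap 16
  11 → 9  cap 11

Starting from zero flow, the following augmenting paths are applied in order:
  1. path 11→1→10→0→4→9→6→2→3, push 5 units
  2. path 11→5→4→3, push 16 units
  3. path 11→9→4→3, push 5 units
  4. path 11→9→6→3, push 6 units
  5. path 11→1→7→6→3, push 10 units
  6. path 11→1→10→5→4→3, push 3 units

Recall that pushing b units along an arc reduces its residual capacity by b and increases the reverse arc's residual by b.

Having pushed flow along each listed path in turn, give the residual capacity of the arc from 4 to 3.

after path 1 (11→1→10→0→4→9→6→2→3, push 5): res(4,3)=38
after path 2 (11→5→4→3, push 16): res(4,3)=22
after path 3 (11→9→4→3, push 5): res(4,3)=17
after path 4 (11→9→6→3, push 6): res(4,3)=17
after path 5 (11→1→7→6→3, push 10): res(4,3)=17
after path 6 (11→1→10→5→4→3, push 3): res(4,3)=14

Residual capacity of (4,3): 14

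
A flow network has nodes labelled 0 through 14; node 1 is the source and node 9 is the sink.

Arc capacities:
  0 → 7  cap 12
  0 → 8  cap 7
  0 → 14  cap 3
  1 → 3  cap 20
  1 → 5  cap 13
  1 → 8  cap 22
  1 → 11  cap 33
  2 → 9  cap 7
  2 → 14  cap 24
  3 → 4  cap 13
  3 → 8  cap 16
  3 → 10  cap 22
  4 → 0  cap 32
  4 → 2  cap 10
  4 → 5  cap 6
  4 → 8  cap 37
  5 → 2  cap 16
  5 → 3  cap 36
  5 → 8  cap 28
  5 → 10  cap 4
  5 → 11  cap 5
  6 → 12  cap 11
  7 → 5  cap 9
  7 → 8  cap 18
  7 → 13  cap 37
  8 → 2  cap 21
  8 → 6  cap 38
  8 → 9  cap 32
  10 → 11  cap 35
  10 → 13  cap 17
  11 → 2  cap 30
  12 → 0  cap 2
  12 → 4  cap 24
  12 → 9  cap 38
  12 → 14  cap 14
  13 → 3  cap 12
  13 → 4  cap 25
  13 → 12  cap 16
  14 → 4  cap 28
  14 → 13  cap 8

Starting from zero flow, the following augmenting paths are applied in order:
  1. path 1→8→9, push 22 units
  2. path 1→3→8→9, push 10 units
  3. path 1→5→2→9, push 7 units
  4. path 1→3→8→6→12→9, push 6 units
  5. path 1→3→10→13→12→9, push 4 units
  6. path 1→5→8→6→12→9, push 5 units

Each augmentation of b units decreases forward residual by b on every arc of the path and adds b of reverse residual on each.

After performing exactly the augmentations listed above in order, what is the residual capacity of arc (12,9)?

Residual capacity of (12,9): 23

after path 1 (1→8→9, push 22): res(12,9)=38
after path 2 (1→3→8→9, push 10): res(12,9)=38
after path 3 (1→5→2→9, push 7): res(12,9)=38
after path 4 (1→3→8→6→12→9, push 6): res(12,9)=32
after path 5 (1→3→10→13→12→9, push 4): res(12,9)=28
after path 6 (1→5→8→6→12→9, push 5): res(12,9)=23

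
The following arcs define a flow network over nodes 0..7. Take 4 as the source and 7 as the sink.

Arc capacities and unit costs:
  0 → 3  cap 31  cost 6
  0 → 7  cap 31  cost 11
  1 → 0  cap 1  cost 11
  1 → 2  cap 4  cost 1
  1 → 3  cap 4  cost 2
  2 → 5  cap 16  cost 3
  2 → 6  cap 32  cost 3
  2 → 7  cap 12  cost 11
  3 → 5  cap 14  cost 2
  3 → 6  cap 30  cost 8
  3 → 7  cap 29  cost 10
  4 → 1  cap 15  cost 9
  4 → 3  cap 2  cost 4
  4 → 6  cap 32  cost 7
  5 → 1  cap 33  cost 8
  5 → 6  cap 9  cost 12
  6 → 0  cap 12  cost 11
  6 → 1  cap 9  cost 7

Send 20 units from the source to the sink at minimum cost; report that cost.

shortest-cost path #1: 4→3→7 push 2 @ unit cost 14 (adds 28)
shortest-cost path #2: 4→1→2→7 push 4 @ unit cost 21 (adds 84)
shortest-cost path #3: 4→1→3→7 push 4 @ unit cost 21 (adds 84)
shortest-cost path #4: 4→6→0→7 push 10 @ unit cost 29 (adds 290)
total cost = 486

Minimum cost for 20 units: 486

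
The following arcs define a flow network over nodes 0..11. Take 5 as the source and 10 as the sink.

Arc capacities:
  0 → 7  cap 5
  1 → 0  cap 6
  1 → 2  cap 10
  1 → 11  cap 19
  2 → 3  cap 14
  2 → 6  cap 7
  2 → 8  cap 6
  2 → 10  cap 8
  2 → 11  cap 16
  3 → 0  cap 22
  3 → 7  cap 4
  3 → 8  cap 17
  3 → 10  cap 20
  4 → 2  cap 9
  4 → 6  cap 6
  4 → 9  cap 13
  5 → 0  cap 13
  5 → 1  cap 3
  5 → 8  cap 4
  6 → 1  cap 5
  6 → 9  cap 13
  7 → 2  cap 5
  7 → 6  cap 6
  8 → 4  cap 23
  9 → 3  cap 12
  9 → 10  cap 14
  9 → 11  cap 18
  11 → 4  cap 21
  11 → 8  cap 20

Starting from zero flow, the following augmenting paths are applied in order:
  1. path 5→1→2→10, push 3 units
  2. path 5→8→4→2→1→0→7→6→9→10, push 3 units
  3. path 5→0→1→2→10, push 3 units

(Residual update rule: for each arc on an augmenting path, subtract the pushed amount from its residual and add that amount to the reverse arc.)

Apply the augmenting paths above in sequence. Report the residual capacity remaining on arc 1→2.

Residual capacity of (1,2): 7

after path 1 (5→1→2→10, push 3): res(1,2)=7
after path 2 (5→8→4→2→1→0→7→6→9→10, push 3): res(1,2)=10
after path 3 (5→0→1→2→10, push 3): res(1,2)=7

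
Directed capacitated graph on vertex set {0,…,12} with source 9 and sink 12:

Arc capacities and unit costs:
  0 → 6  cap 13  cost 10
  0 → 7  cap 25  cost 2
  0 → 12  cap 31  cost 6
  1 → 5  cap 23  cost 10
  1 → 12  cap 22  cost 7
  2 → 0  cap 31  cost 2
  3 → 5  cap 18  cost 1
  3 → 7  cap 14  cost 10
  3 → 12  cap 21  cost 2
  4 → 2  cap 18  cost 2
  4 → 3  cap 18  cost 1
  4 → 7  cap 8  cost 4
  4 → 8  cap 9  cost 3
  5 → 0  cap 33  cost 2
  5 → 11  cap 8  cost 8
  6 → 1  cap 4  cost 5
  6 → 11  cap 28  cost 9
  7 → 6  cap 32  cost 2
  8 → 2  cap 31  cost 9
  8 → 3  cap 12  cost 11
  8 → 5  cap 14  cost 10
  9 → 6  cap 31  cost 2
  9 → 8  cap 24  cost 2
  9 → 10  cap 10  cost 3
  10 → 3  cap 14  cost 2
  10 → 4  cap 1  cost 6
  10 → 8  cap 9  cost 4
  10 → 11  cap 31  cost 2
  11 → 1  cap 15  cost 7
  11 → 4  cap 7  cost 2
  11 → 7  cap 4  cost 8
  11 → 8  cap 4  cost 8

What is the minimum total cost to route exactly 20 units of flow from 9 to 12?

shortest-cost path #1: 9→10→3→12 push 10 @ unit cost 7 (adds 70)
shortest-cost path #2: 9→6→1→12 push 4 @ unit cost 14 (adds 56)
shortest-cost path #3: 9→8→3→12 push 6 @ unit cost 15 (adds 90)
total cost = 216

Minimum cost for 20 units: 216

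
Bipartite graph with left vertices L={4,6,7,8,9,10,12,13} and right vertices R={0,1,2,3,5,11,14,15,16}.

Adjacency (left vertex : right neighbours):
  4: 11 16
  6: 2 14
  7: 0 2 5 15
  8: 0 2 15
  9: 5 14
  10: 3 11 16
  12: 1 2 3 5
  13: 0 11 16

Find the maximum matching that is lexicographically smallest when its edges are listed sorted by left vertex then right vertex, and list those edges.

|M| = 8 (so the lex-smallest maximum matching has 8 edges)
process left vertices in ascending order; for each, take the smallest-labelled available neighbour that still permits 8 edges overall, or leave it unmatched if none does
lex-smallest matching: {4-11, 6-2, 7-0, 8-15, 9-5, 10-3, 12-1, 13-16}

Lex-smallest maximum matching: {(4,11), (6,2), (7,0), (8,15), (9,5), (10,3), (12,1), (13,16)}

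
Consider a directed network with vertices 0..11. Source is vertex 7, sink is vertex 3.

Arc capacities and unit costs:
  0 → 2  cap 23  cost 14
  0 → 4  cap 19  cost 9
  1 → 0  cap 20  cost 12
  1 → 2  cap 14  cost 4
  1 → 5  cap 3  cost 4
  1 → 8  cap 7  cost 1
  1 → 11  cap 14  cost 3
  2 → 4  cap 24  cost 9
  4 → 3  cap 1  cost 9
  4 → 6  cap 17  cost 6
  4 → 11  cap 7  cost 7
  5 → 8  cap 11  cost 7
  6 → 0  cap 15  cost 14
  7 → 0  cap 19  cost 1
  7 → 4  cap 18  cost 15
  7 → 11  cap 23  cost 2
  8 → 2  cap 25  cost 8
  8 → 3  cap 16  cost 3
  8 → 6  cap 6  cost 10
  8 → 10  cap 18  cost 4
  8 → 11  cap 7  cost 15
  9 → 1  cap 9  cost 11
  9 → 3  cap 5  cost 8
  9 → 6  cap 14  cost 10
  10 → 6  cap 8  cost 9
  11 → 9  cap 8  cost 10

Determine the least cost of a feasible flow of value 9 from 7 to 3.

shortest-cost path #1: 7→0→4→3 push 1 @ unit cost 19 (adds 19)
shortest-cost path #2: 7→11→9→3 push 5 @ unit cost 20 (adds 100)
shortest-cost path #3: 7→11→9→1→8→3 push 3 @ unit cost 27 (adds 81)
total cost = 200

Minimum cost for 9 units: 200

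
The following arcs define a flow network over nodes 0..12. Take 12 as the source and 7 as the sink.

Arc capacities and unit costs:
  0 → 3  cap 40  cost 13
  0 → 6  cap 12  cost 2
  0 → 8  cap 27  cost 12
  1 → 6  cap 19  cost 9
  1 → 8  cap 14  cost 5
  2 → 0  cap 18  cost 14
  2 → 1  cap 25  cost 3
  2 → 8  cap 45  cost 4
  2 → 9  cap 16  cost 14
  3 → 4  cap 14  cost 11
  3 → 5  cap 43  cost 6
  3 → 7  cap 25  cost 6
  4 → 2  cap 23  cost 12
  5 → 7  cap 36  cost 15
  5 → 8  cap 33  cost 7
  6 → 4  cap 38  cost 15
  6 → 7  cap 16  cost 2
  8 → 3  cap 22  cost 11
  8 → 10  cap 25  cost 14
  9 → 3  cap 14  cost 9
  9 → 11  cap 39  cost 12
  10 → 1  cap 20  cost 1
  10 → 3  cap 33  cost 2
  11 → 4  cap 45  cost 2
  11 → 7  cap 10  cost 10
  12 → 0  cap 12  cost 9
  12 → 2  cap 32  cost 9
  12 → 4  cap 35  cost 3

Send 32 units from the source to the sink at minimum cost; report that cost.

Minimum cost for 32 units: 728

shortest-cost path #1: 12→0→6→7 push 12 @ unit cost 13 (adds 156)
shortest-cost path #2: 12→2→1→6→7 push 4 @ unit cost 23 (adds 92)
shortest-cost path #3: 12→2→8→3→7 push 16 @ unit cost 30 (adds 480)
total cost = 728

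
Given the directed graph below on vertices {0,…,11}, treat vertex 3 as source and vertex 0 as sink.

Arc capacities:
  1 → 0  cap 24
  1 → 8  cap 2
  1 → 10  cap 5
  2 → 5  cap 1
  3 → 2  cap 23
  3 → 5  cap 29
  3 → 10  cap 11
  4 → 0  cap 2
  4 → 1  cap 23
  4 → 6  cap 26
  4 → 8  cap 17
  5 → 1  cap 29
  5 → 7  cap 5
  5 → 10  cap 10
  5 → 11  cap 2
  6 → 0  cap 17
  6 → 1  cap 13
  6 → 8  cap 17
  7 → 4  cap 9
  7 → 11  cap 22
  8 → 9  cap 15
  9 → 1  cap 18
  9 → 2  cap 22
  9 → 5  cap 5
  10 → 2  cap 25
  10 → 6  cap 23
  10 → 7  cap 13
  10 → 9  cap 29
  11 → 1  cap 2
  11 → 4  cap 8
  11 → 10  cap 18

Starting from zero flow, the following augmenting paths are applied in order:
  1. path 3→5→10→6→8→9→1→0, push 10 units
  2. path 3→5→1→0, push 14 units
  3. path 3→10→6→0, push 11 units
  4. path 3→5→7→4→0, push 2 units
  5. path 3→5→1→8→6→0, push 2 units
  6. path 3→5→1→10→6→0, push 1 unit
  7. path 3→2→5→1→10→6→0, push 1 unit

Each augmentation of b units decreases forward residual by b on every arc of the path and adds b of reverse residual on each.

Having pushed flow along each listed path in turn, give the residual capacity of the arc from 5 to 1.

after path 1 (3→5→10→6→8→9→1→0, push 10): res(5,1)=29
after path 2 (3→5→1→0, push 14): res(5,1)=15
after path 3 (3→10→6→0, push 11): res(5,1)=15
after path 4 (3→5→7→4→0, push 2): res(5,1)=15
after path 5 (3→5→1→8→6→0, push 2): res(5,1)=13
after path 6 (3→5→1→10→6→0, push 1): res(5,1)=12
after path 7 (3→2→5→1→10→6→0, push 1): res(5,1)=11

Residual capacity of (5,1): 11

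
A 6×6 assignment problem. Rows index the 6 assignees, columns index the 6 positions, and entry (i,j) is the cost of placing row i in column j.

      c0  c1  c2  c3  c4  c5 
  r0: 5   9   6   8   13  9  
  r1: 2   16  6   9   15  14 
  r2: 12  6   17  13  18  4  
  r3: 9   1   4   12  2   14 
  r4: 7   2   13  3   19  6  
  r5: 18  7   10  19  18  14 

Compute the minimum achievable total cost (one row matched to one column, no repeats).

optimal assignment: row0→col2 (cost 6), row1→col0 (cost 2), row2→col5 (cost 4), row3→col4 (cost 2), row4→col3 (cost 3), row5→col1 (cost 7)
total = 6 + 2 + 4 + 2 + 3 + 7 = 24

Minimum assignment cost: 24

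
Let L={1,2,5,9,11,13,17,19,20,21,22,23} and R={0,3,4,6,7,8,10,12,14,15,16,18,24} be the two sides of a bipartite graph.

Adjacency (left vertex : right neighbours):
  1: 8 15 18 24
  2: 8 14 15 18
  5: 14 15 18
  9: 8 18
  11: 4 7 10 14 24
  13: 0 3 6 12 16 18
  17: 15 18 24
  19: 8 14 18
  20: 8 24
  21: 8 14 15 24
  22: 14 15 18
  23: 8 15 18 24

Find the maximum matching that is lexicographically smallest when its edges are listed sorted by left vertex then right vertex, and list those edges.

Lex-smallest maximum matching: {(1,8), (2,14), (5,15), (9,18), (11,4), (13,0), (17,24)}

|M| = 7 (so the lex-smallest maximum matching has 7 edges)
process left vertices in ascending order; for each, take the smallest-labelled available neighbour that still permits 7 edges overall, or leave it unmatched if none does
lex-smallest matching: {1-8, 2-14, 5-15, 9-18, 11-4, 13-0, 17-24}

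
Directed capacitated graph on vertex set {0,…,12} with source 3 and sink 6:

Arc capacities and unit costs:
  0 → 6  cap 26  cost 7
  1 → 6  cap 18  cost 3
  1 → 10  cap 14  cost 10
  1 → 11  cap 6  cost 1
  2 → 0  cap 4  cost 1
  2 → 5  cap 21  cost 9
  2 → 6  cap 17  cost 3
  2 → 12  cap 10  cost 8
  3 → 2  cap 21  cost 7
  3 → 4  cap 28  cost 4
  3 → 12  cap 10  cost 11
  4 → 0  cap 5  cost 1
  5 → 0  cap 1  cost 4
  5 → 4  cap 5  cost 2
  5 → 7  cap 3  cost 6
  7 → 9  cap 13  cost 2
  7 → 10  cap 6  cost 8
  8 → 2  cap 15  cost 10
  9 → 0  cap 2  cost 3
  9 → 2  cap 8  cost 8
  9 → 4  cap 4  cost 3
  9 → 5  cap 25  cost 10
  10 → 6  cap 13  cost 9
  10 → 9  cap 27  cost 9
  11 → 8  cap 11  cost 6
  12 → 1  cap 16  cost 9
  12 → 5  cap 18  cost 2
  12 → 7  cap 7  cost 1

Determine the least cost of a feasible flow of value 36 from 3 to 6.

shortest-cost path #1: 3→2→6 push 17 @ unit cost 10 (adds 170)
shortest-cost path #2: 3→4→0→6 push 5 @ unit cost 12 (adds 60)
shortest-cost path #3: 3→2→0→6 push 4 @ unit cost 15 (adds 60)
shortest-cost path #4: 3→12→1→6 push 10 @ unit cost 23 (adds 230)
total cost = 520

Minimum cost for 36 units: 520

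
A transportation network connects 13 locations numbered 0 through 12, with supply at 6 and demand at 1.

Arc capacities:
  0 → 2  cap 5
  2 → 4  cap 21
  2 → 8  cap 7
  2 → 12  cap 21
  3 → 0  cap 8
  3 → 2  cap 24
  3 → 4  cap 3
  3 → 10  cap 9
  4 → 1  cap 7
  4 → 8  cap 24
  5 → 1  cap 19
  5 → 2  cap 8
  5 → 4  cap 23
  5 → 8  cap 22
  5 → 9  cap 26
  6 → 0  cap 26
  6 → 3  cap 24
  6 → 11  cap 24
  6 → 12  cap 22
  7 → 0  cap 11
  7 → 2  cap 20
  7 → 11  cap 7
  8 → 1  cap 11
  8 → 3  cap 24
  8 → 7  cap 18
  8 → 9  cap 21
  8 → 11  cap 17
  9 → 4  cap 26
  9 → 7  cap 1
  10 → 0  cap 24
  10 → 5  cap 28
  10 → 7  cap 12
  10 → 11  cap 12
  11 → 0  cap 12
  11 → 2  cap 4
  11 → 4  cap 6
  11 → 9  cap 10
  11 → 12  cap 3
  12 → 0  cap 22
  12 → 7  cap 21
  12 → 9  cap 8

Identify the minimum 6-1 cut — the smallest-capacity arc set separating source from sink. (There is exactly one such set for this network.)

Min-cut arcs: {(3,10), (4,1), (8,1)} (total capacity 27)

augment #1: 6→3→4→1 push 3
augment #2: 6→11→4→1 push 4
augment #3: 6→0→2→8→1 push 5
augment #4: 6→3→2→8→1 push 2
augment #5: 6→3→10→5→1 push 9
augment #6: 6→11→4→8→1 push 2
augment #7: 6→3→2→4→8→1 push 2
max flow = 27; residual-reachable set from 6 gives S-side
cut edges (S→T): {(3,10), (4,1), (8,1)} total cap 27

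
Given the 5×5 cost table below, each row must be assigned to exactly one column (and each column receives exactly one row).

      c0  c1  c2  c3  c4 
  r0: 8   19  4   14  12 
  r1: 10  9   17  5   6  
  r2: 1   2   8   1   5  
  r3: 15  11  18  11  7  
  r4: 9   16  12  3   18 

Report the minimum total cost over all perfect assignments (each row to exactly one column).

Minimum assignment cost: 24

optimal assignment: row0→col2 (cost 4), row1→col1 (cost 9), row2→col0 (cost 1), row3→col4 (cost 7), row4→col3 (cost 3)
total = 4 + 9 + 1 + 7 + 3 = 24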